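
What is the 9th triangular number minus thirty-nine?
The 9th triangular number = 9×10/2 = 45
Convert thirty-nine (English words) → 39 (decimal)
Compute 45 - 39 = 6
6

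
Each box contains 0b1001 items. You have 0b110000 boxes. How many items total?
Convert 0b1001 (binary) → 8 + 1 = 9 (decimal)
Convert 0b110000 (binary) → 32 + 16 = 48 (decimal)
Compute 9 × 48 = 432
432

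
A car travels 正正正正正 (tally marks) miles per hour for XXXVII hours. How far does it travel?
Convert 正正正正正 (tally marks) → 5 + 5 + 5 + 5 + 5 = 25 (decimal)
Convert XXXVII (Roman numeral) → 10 + 10 + 10 + 5 + 1 + 1 = 37 (decimal)
Compute 25 × 37 = 925
925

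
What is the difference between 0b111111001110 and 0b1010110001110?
Convert 0b111111001110 (binary) → 2048 + 1024 + 512 + 256 + 128 + 64 + 8 + 4 + 2 = 4046 (decimal)
Convert 0b1010110001110 (binary) → 4096 + 1024 + 256 + 128 + 8 + 4 + 2 = 5518 (decimal)
Difference: |4046 - 5518| = 1472
1472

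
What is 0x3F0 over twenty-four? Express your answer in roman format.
Convert 0x3F0 (hexadecimal) → 3×256 + 15×16 = 1008 (decimal)
Convert twenty-four (English words) → 24 (decimal)
Compute 1008 ÷ 24 = 42
Convert 42 (decimal) → 42 = 40 + 1 + 1 → XLII (Roman numeral)
XLII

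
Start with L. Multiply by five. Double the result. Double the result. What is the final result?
Convert L (Roman numeral) → 50 (decimal)
Start: 50
Convert five (English words) → 5 (decimal)
50 × 5 = 250
250 × 2 = 500
500 × 2 = 1000
1000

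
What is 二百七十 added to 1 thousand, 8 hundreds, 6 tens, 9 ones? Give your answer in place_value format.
Convert 二百七十 (Chinese numeral) → 2×100 + 7×10 = 270 (decimal)
Convert 1 thousand, 8 hundreds, 6 tens, 9 ones (place-value notation) → 1×1000 + 8×100 + 6×10 + 9 = 1869 (decimal)
Compute 270 + 1869 = 2139
Convert 2139 (decimal) → 2139 = 2×1000 + 1×100 + 3×10 + 9 → 2 thousands, 1 hundred, 3 tens, 9 ones (place-value notation)
2 thousands, 1 hundred, 3 tens, 9 ones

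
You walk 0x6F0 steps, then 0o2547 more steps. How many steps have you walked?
Convert 0x6F0 (hexadecimal) → 6×256 + 15×16 = 1776 (decimal)
Convert 0o2547 (octal) → 2×512 + 5×64 + 4×8 + 7 = 1383 (decimal)
Compute 1776 + 1383 = 3159
3159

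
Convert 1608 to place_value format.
Convert 1608 (decimal) → 1608 = 1×1000 + 6×100 + 8 → 1 thousand, 6 hundreds, 8 ones (place-value notation)
1 thousand, 6 hundreds, 8 ones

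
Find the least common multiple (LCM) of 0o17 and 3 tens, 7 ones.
Convert 0o17 (octal) → 1×8 + 7 = 15 (decimal)
Convert 3 tens, 7 ones (place-value notation) → 3×10 + 7 = 37 (decimal)
Compute lcm(15, 37) = 555
555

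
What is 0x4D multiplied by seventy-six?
Convert 0x4D (hexadecimal) → 4×16 + 13 = 77 (decimal)
Convert seventy-six (English words) → 76 (decimal)
Compute 77 × 76 = 5852
5852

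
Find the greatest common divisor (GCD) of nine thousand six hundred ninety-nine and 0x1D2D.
Convert nine thousand six hundred ninety-nine (English words) → 9×1000 + 6×100 + 99 = 9699 (decimal)
Convert 0x1D2D (hexadecimal) → 1×4096 + 13×256 + 2×16 + 13 = 7469 (decimal)
Compute gcd(9699, 7469) = 1
1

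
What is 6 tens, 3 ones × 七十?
Convert 6 tens, 3 ones (place-value notation) → 6×10 + 3 = 63 (decimal)
Convert 七十 (Chinese numeral) → 7×10 = 70 (decimal)
Compute 63 × 70 = 4410
4410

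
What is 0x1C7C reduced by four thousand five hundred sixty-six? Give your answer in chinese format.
Convert 0x1C7C (hexadecimal) → 1×4096 + 12×256 + 7×16 + 12 = 7292 (decimal)
Convert four thousand five hundred sixty-six (English words) → 4×1000 + 5×100 + 66 = 4566 (decimal)
Compute 7292 - 4566 = 2726
Convert 2726 (decimal) → 2726 = 2×1000 + 7×100 + 2×10 + 6 → 二千七百二十六 (Chinese numeral)
二千七百二十六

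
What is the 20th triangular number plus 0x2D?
The 20th triangular number = 20×21/2 = 210
Convert 0x2D (hexadecimal) → 2×16 + 13 = 45 (decimal)
Compute 210 + 45 = 255
255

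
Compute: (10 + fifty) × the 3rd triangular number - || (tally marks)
Convert fifty (English words) → 50 (decimal)
Convert the 3rd triangular number (triangular index) → 3×4/2 = 6 (decimal)
Convert || (tally marks) → 2 (decimal)
Expression in decimal: (10 + 50) × 6 - 2
Parentheses first: 10 + 50 = 60
Multiply: 60 × 6 = 360
Subtract: 360 - 2 = 358
358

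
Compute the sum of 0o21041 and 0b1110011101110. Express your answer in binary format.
Convert 0o21041 (octal) → 2×4096 + 1×512 + 4×8 + 1 = 8737 (decimal)
Convert 0b1110011101110 (binary) → 4096 + 2048 + 1024 + 128 + 64 + 32 + 8 + 4 + 2 = 7406 (decimal)
Compute 8737 + 7406 = 16143
Convert 16143 (decimal) → 16143 = 8192 + 4096 + 2048 + 1024 + 512 + 256 + 8 + 4 + 2 + 1 → 0b11111100001111 (binary)
0b11111100001111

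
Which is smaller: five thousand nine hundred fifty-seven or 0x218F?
Convert five thousand nine hundred fifty-seven (English words) → 5×1000 + 9×100 + 57 = 5957 (decimal)
Convert 0x218F (hexadecimal) → 2×4096 + 1×256 + 8×16 + 15 = 8591 (decimal)
Compare 5957 vs 8591: smaller = 5957
5957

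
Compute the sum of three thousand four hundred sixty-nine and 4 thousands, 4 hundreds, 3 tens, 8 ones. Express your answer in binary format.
Convert three thousand four hundred sixty-nine (English words) → 3×1000 + 4×100 + 69 = 3469 (decimal)
Convert 4 thousands, 4 hundreds, 3 tens, 8 ones (place-value notation) → 4×1000 + 4×100 + 3×10 + 8 = 4438 (decimal)
Compute 3469 + 4438 = 7907
Convert 7907 (decimal) → 7907 = 4096 + 2048 + 1024 + 512 + 128 + 64 + 32 + 2 + 1 → 0b1111011100011 (binary)
0b1111011100011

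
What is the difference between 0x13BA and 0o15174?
Convert 0x13BA (hexadecimal) → 1×4096 + 3×256 + 11×16 + 10 = 5050 (decimal)
Convert 0o15174 (octal) → 1×4096 + 5×512 + 1×64 + 7×8 + 4 = 6780 (decimal)
Difference: |5050 - 6780| = 1730
1730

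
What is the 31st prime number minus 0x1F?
The 31st prime number = 127
Convert 0x1F (hexadecimal) → 1×16 + 15 = 31 (decimal)
Compute 127 - 31 = 96
96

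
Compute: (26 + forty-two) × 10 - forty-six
Convert forty-two (English words) → 42 (decimal)
Convert forty-six (English words) → 46 (decimal)
Expression in decimal: (26 + 42) × 10 - 46
Parentheses first: 26 + 42 = 68
Multiply: 68 × 10 = 680
Subtract: 680 - 46 = 634
634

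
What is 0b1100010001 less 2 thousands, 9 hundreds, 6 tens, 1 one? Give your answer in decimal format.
Convert 0b1100010001 (binary) → 512 + 256 + 16 + 1 = 785 (decimal)
Convert 2 thousands, 9 hundreds, 6 tens, 1 one (place-value notation) → 2×1000 + 9×100 + 6×10 + 1 = 2961 (decimal)
Compute 785 - 2961 = -2176
-2176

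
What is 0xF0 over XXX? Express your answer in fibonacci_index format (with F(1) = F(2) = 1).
Convert 0xF0 (hexadecimal) → 15×16 = 240 (decimal)
Convert XXX (Roman numeral) → 10 + 10 + 10 = 30 (decimal)
Compute 240 ÷ 30 = 8
Convert 8 (decimal) → 1, 1, 2, 3, 5, 8 → the 6th Fibonacci number (Fibonacci index)
the 6th Fibonacci number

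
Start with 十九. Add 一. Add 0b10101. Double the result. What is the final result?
Convert 十九 (Chinese numeral) → 1×10 + 9 = 19 (decimal)
Start: 19
Convert 一 (Chinese numeral) → 1 (decimal)
19 + 1 = 20
Convert 0b10101 (binary) → 16 + 4 + 1 = 21 (decimal)
20 + 21 = 41
41 × 2 = 82
82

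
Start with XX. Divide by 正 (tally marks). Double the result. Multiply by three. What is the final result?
Convert XX (Roman numeral) → 10 + 10 = 20 (decimal)
Start: 20
Convert 正 (tally marks) → 5 (decimal)
20 ÷ 5 = 4
4 × 2 = 8
Convert three (English words) → 3 (decimal)
8 × 3 = 24
24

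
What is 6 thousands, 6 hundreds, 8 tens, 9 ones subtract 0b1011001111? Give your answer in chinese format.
Convert 6 thousands, 6 hundreds, 8 tens, 9 ones (place-value notation) → 6×1000 + 6×100 + 8×10 + 9 = 6689 (decimal)
Convert 0b1011001111 (binary) → 512 + 128 + 64 + 8 + 4 + 2 + 1 = 719 (decimal)
Compute 6689 - 719 = 5970
Convert 5970 (decimal) → 5970 = 5×1000 + 9×100 + 7×10 → 五千九百七十 (Chinese numeral)
五千九百七十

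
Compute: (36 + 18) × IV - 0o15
Convert IV (Roman numeral) → 4 (decimal)
Convert 0o15 (octal) → 1×8 + 5 = 13 (decimal)
Expression in decimal: (36 + 18) × 4 - 13
Parentheses first: 36 + 18 = 54
Multiply: 54 × 4 = 216
Subtract: 216 - 13 = 203
203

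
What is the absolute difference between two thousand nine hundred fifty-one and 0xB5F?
Convert two thousand nine hundred fifty-one (English words) → 2×1000 + 9×100 + 51 = 2951 (decimal)
Convert 0xB5F (hexadecimal) → 11×256 + 5×16 + 15 = 2911 (decimal)
Compute |2951 - 2911| = 40
40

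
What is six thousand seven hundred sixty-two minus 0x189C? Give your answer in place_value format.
Convert six thousand seven hundred sixty-two (English words) → 6×1000 + 7×100 + 62 = 6762 (decimal)
Convert 0x189C (hexadecimal) → 1×4096 + 8×256 + 9×16 + 12 = 6300 (decimal)
Compute 6762 - 6300 = 462
Convert 462 (decimal) → 462 = 4×100 + 6×10 + 2 → 4 hundreds, 6 tens, 2 ones (place-value notation)
4 hundreds, 6 tens, 2 ones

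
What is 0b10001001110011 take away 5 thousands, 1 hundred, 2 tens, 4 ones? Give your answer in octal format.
Convert 0b10001001110011 (binary) → 8192 + 512 + 64 + 32 + 16 + 2 + 1 = 8819 (decimal)
Convert 5 thousands, 1 hundred, 2 tens, 4 ones (place-value notation) → 5×1000 + 1×100 + 2×10 + 4 = 5124 (decimal)
Compute 8819 - 5124 = 3695
Convert 3695 (decimal) → 3695 = 7×512 + 1×64 + 5×8 + 7 → 0o7157 (octal)
0o7157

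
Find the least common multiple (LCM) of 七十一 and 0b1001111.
Convert 七十一 (Chinese numeral) → 7×10 + 1 = 71 (decimal)
Convert 0b1001111 (binary) → 64 + 8 + 4 + 2 + 1 = 79 (decimal)
Compute lcm(71, 79) = 5609
5609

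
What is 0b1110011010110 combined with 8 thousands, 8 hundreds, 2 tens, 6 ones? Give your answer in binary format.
Convert 0b1110011010110 (binary) → 4096 + 2048 + 1024 + 128 + 64 + 16 + 4 + 2 = 7382 (decimal)
Convert 8 thousands, 8 hundreds, 2 tens, 6 ones (place-value notation) → 8×1000 + 8×100 + 2×10 + 6 = 8826 (decimal)
Compute 7382 + 8826 = 16208
Convert 16208 (decimal) → 16208 = 8192 + 4096 + 2048 + 1024 + 512 + 256 + 64 + 16 → 0b11111101010000 (binary)
0b11111101010000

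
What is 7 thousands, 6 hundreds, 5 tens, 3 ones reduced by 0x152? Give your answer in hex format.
Convert 7 thousands, 6 hundreds, 5 tens, 3 ones (place-value notation) → 7×1000 + 6×100 + 5×10 + 3 = 7653 (decimal)
Convert 0x152 (hexadecimal) → 1×256 + 5×16 + 2 = 338 (decimal)
Compute 7653 - 338 = 7315
Convert 7315 (decimal) → 7315 = 1×4096 + 12×256 + 9×16 + 3 → 0x1C93 (hexadecimal)
0x1C93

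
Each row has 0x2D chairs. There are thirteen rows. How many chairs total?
Convert 0x2D (hexadecimal) → 2×16 + 13 = 45 (decimal)
Convert thirteen (English words) → 13 (decimal)
Compute 45 × 13 = 585
585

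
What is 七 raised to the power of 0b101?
Convert 七 (Chinese numeral) → 7 (decimal)
Convert 0b101 (binary) → 4 + 1 = 5 (decimal)
Compute 7 ^ 5 = 16807
16807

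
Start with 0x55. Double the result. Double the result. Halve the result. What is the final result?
Convert 0x55 (hexadecimal) → 5×16 + 5 = 85 (decimal)
Start: 85
85 × 2 = 170
170 × 2 = 340
340 ÷ 2 = 170
170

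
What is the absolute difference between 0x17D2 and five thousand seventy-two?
Convert 0x17D2 (hexadecimal) → 1×4096 + 7×256 + 13×16 + 2 = 6098 (decimal)
Convert five thousand seventy-two (English words) → 5×1000 + 72 = 5072 (decimal)
Compute |6098 - 5072| = 1026
1026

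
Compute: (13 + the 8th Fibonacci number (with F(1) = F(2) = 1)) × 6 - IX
Convert the 8th Fibonacci number (with F(1) = F(2) = 1) (Fibonacci index) → 1, 1, 2, 3, 5, 8, 13, 21 → 21 (decimal)
Convert IX (Roman numeral) → 9 (decimal)
Expression in decimal: (13 + 21) × 6 - 9
Parentheses first: 13 + 21 = 34
Multiply: 34 × 6 = 204
Subtract: 204 - 9 = 195
195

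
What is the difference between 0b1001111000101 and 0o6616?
Convert 0b1001111000101 (binary) → 4096 + 512 + 256 + 128 + 64 + 4 + 1 = 5061 (decimal)
Convert 0o6616 (octal) → 6×512 + 6×64 + 1×8 + 6 = 3470 (decimal)
Difference: |5061 - 3470| = 1591
1591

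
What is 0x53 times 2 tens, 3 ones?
Convert 0x53 (hexadecimal) → 5×16 + 3 = 83 (decimal)
Convert 2 tens, 3 ones (place-value notation) → 2×10 + 3 = 23 (decimal)
Compute 83 × 23 = 1909
1909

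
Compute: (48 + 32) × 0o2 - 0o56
Convert 0o2 (octal) → 2 (decimal)
Convert 0o56 (octal) → 5×8 + 6 = 46 (decimal)
Expression in decimal: (48 + 32) × 2 - 46
Parentheses first: 48 + 32 = 80
Multiply: 80 × 2 = 160
Subtract: 160 - 46 = 114
114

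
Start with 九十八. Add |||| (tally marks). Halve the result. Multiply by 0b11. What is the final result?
Convert 九十八 (Chinese numeral) → 9×10 + 8 = 98 (decimal)
Start: 98
Convert |||| (tally marks) → 4 (decimal)
98 + 4 = 102
102 ÷ 2 = 51
Convert 0b11 (binary) → 2 + 1 = 3 (decimal)
51 × 3 = 153
153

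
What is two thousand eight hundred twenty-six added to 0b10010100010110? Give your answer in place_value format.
Convert two thousand eight hundred twenty-six (English words) → 2×1000 + 8×100 + 26 = 2826 (decimal)
Convert 0b10010100010110 (binary) → 8192 + 1024 + 256 + 16 + 4 + 2 = 9494 (decimal)
Compute 2826 + 9494 = 12320
Convert 12320 (decimal) → 12320 = 12×1000 + 3×100 + 2×10 → 12 thousands, 3 hundreds, 2 tens (place-value notation)
12 thousands, 3 hundreds, 2 tens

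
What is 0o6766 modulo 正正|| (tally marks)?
Convert 0o6766 (octal) → 6×512 + 7×64 + 6×8 + 6 = 3574 (decimal)
Convert 正正|| (tally marks) → 5 + 5 + 2 = 12 (decimal)
Compute 3574 mod 12 = 10
10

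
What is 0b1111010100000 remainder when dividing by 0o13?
Convert 0b1111010100000 (binary) → 4096 + 2048 + 1024 + 512 + 128 + 32 = 7840 (decimal)
Convert 0o13 (octal) → 1×8 + 3 = 11 (decimal)
Compute 7840 mod 11 = 8
8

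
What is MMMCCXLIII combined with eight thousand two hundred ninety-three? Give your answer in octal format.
Convert MMMCCXLIII (Roman numeral) → 1000 + 1000 + 1000 + 100 + 100 + 40 + 1 + 1 + 1 = 3243 (decimal)
Convert eight thousand two hundred ninety-three (English words) → 8×1000 + 2×100 + 93 = 8293 (decimal)
Compute 3243 + 8293 = 11536
Convert 11536 (decimal) → 11536 = 2×4096 + 6×512 + 4×64 + 2×8 → 0o26420 (octal)
0o26420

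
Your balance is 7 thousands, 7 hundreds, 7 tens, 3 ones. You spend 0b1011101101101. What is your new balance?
Convert 7 thousands, 7 hundreds, 7 tens, 3 ones (place-value notation) → 7×1000 + 7×100 + 7×10 + 3 = 7773 (decimal)
Convert 0b1011101101101 (binary) → 4096 + 1024 + 512 + 256 + 64 + 32 + 8 + 4 + 1 = 5997 (decimal)
Compute 7773 - 5997 = 1776
1776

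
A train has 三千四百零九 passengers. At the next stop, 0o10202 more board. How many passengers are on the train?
Convert 三千四百零九 (Chinese numeral) → 3×1000 + 4×100 + 9 = 3409 (decimal)
Convert 0o10202 (octal) → 1×4096 + 2×64 + 2 = 4226 (decimal)
Compute 3409 + 4226 = 7635
7635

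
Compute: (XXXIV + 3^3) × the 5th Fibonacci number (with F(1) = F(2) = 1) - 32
Convert XXXIV (Roman numeral) → 10 + 10 + 10 + 4 = 34 (decimal)
Convert 3^3 (power) → 27 (decimal)
Convert the 5th Fibonacci number (with F(1) = F(2) = 1) (Fibonacci index) → 1, 1, 2, 3, 5 → 5 (decimal)
Expression in decimal: (34 + 27) × 5 - 32
Parentheses first: 34 + 27 = 61
Multiply: 61 × 5 = 305
Subtract: 305 - 32 = 273
273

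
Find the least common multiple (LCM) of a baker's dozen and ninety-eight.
Convert a baker's dozen (colloquial) → 13 (decimal)
Convert ninety-eight (English words) → 98 (decimal)
Compute lcm(13, 98) = 1274
1274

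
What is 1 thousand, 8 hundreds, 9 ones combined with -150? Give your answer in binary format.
Convert 1 thousand, 8 hundreds, 9 ones (place-value notation) → 1×1000 + 8×100 + 9 = 1809 (decimal)
Compute 1809 + -150 = 1659
Convert 1659 (decimal) → 1659 = 1024 + 512 + 64 + 32 + 16 + 8 + 2 + 1 → 0b11001111011 (binary)
0b11001111011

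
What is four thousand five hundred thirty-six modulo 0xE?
Convert four thousand five hundred thirty-six (English words) → 4×1000 + 5×100 + 36 = 4536 (decimal)
Convert 0xE (hexadecimal) → 14 (decimal)
Compute 4536 mod 14 = 0
0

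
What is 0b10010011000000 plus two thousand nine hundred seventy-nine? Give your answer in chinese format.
Convert 0b10010011000000 (binary) → 8192 + 1024 + 128 + 64 = 9408 (decimal)
Convert two thousand nine hundred seventy-nine (English words) → 2×1000 + 9×100 + 79 = 2979 (decimal)
Compute 9408 + 2979 = 12387
Convert 12387 (decimal) → 12387 = 1×10000 + 2×1000 + 3×100 + 8×10 + 7 → 一万二千三百八十七 (Chinese numeral)
一万二千三百八十七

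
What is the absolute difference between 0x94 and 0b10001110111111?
Convert 0x94 (hexadecimal) → 9×16 + 4 = 148 (decimal)
Convert 0b10001110111111 (binary) → 8192 + 512 + 256 + 128 + 32 + 16 + 8 + 4 + 2 + 1 = 9151 (decimal)
Compute |148 - 9151| = 9003
9003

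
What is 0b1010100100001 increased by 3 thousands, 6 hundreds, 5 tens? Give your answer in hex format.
Convert 0b1010100100001 (binary) → 4096 + 1024 + 256 + 32 + 1 = 5409 (decimal)
Convert 3 thousands, 6 hundreds, 5 tens (place-value notation) → 3×1000 + 6×100 + 5×10 = 3650 (decimal)
Compute 5409 + 3650 = 9059
Convert 9059 (decimal) → 9059 = 2×4096 + 3×256 + 6×16 + 3 → 0x2363 (hexadecimal)
0x2363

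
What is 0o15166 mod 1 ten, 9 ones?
Convert 0o15166 (octal) → 1×4096 + 5×512 + 1×64 + 6×8 + 6 = 6774 (decimal)
Convert 1 ten, 9 ones (place-value notation) → 1×10 + 9 = 19 (decimal)
Compute 6774 mod 19 = 10
10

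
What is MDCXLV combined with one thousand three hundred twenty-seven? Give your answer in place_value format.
Convert MDCXLV (Roman numeral) → 1000 + 500 + 100 + 40 + 5 = 1645 (decimal)
Convert one thousand three hundred twenty-seven (English words) → 1×1000 + 3×100 + 27 = 1327 (decimal)
Compute 1645 + 1327 = 2972
Convert 2972 (decimal) → 2972 = 2×1000 + 9×100 + 7×10 + 2 → 2 thousands, 9 hundreds, 7 tens, 2 ones (place-value notation)
2 thousands, 9 hundreds, 7 tens, 2 ones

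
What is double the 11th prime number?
The 11th prime number = 31
Compute 31 × 2 = 62
62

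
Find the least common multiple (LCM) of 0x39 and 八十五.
Convert 0x39 (hexadecimal) → 3×16 + 9 = 57 (decimal)
Convert 八十五 (Chinese numeral) → 8×10 + 5 = 85 (decimal)
Compute lcm(57, 85) = 4845
4845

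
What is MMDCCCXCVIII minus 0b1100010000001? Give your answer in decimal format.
Convert MMDCCCXCVIII (Roman numeral) → 1000 + 1000 + 500 + 100 + 100 + 100 + 90 + 5 + 1 + 1 + 1 = 2898 (decimal)
Convert 0b1100010000001 (binary) → 4096 + 2048 + 128 + 1 = 6273 (decimal)
Compute 2898 - 6273 = -3375
-3375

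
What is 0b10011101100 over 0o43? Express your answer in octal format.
Convert 0b10011101100 (binary) → 1024 + 128 + 64 + 32 + 8 + 4 = 1260 (decimal)
Convert 0o43 (octal) → 4×8 + 3 = 35 (decimal)
Compute 1260 ÷ 35 = 36
Convert 36 (decimal) → 36 = 4×8 + 4 → 0o44 (octal)
0o44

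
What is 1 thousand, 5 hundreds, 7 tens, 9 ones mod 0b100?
Convert 1 thousand, 5 hundreds, 7 tens, 9 ones (place-value notation) → 1×1000 + 5×100 + 7×10 + 9 = 1579 (decimal)
Convert 0b100 (binary) → 4 (decimal)
Compute 1579 mod 4 = 3
3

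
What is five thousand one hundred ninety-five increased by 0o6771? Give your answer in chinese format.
Convert five thousand one hundred ninety-five (English words) → 5×1000 + 1×100 + 95 = 5195 (decimal)
Convert 0o6771 (octal) → 6×512 + 7×64 + 7×8 + 1 = 3577 (decimal)
Compute 5195 + 3577 = 8772
Convert 8772 (decimal) → 8772 = 8×1000 + 7×100 + 7×10 + 2 → 八千七百七十二 (Chinese numeral)
八千七百七十二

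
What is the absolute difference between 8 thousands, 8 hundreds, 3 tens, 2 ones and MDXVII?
Convert 8 thousands, 8 hundreds, 3 tens, 2 ones (place-value notation) → 8×1000 + 8×100 + 3×10 + 2 = 8832 (decimal)
Convert MDXVII (Roman numeral) → 1000 + 500 + 10 + 5 + 1 + 1 = 1517 (decimal)
Compute |8832 - 1517| = 7315
7315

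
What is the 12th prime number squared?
The 12th prime number = 37
Compute 37² = 37 × 37 = 1369
1369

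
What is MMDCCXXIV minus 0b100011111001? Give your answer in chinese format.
Convert MMDCCXXIV (Roman numeral) → 1000 + 1000 + 500 + 100 + 100 + 10 + 10 + 4 = 2724 (decimal)
Convert 0b100011111001 (binary) → 2048 + 128 + 64 + 32 + 16 + 8 + 1 = 2297 (decimal)
Compute 2724 - 2297 = 427
Convert 427 (decimal) → 427 = 4×100 + 2×10 + 7 → 四百二十七 (Chinese numeral)
四百二十七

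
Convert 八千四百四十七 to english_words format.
Convert 八千四百四十七 (Chinese numeral) → 8×1000 + 4×100 + 4×10 + 7 = 8447 (decimal)
Convert 8447 (decimal) → 8447 = 8×1000 + 4×100 + 47 → eight thousand four hundred forty-seven (English words)
eight thousand four hundred forty-seven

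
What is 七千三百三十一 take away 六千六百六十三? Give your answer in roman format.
Convert 七千三百三十一 (Chinese numeral) → 7×1000 + 3×100 + 3×10 + 1 = 7331 (decimal)
Convert 六千六百六十三 (Chinese numeral) → 6×1000 + 6×100 + 6×10 + 3 = 6663 (decimal)
Compute 7331 - 6663 = 668
Convert 668 (decimal) → 668 = 500 + 100 + 50 + 10 + 5 + 1 + 1 + 1 → DCLXVIII (Roman numeral)
DCLXVIII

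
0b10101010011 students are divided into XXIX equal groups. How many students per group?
Convert 0b10101010011 (binary) → 1024 + 256 + 64 + 16 + 2 + 1 = 1363 (decimal)
Convert XXIX (Roman numeral) → 10 + 10 + 9 = 29 (decimal)
Compute 1363 ÷ 29 = 47
47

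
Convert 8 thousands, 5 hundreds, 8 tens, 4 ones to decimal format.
Convert 8 thousands, 5 hundreds, 8 tens, 4 ones (place-value notation) → 8×1000 + 5×100 + 8×10 + 4 = 8584 (decimal)
8584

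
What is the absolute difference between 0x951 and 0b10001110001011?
Convert 0x951 (hexadecimal) → 9×256 + 5×16 + 1 = 2385 (decimal)
Convert 0b10001110001011 (binary) → 8192 + 512 + 256 + 128 + 8 + 2 + 1 = 9099 (decimal)
Compute |2385 - 9099| = 6714
6714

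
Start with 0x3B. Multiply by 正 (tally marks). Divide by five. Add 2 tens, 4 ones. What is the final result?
Convert 0x3B (hexadecimal) → 3×16 + 11 = 59 (decimal)
Start: 59
Convert 正 (tally marks) → 5 (decimal)
59 × 5 = 295
Convert five (English words) → 5 (decimal)
295 ÷ 5 = 59
Convert 2 tens, 4 ones (place-value notation) → 2×10 + 4 = 24 (decimal)
59 + 24 = 83
83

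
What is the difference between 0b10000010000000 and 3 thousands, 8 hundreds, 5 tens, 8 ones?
Convert 0b10000010000000 (binary) → 8192 + 128 = 8320 (decimal)
Convert 3 thousands, 8 hundreds, 5 tens, 8 ones (place-value notation) → 3×1000 + 8×100 + 5×10 + 8 = 3858 (decimal)
Difference: |8320 - 3858| = 4462
4462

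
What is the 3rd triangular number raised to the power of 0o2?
Convert the 3rd triangular number (triangular index) → 3×4/2 = 6 (decimal)
Convert 0o2 (octal) → 2 (decimal)
Compute 6 ^ 2 = 36
36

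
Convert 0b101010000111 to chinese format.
Convert 0b101010000111 (binary) → 2048 + 512 + 128 + 4 + 2 + 1 = 2695 (decimal)
Convert 2695 (decimal) → 2695 = 2×1000 + 6×100 + 9×10 + 5 → 二千六百九十五 (Chinese numeral)
二千六百九十五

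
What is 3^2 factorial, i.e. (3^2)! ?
Convert 3^2 (power) → 9 (decimal)
Compute 9! = 362880
362880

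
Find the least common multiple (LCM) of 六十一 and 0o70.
Convert 六十一 (Chinese numeral) → 6×10 + 1 = 61 (decimal)
Convert 0o70 (octal) → 7×8 = 56 (decimal)
Compute lcm(61, 56) = 3416
3416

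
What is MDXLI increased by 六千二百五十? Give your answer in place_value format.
Convert MDXLI (Roman numeral) → 1000 + 500 + 40 + 1 = 1541 (decimal)
Convert 六千二百五十 (Chinese numeral) → 6×1000 + 2×100 + 5×10 = 6250 (decimal)
Compute 1541 + 6250 = 7791
Convert 7791 (decimal) → 7791 = 7×1000 + 7×100 + 9×10 + 1 → 7 thousands, 7 hundreds, 9 tens, 1 one (place-value notation)
7 thousands, 7 hundreds, 9 tens, 1 one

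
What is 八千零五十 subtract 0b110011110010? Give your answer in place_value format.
Convert 八千零五十 (Chinese numeral) → 8×1000 + 5×10 = 8050 (decimal)
Convert 0b110011110010 (binary) → 2048 + 1024 + 128 + 64 + 32 + 16 + 2 = 3314 (decimal)
Compute 8050 - 3314 = 4736
Convert 4736 (decimal) → 4736 = 4×1000 + 7×100 + 3×10 + 6 → 4 thousands, 7 hundreds, 3 tens, 6 ones (place-value notation)
4 thousands, 7 hundreds, 3 tens, 6 ones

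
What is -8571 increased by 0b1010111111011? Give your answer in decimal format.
Convert 0b1010111111011 (binary) → 4096 + 1024 + 256 + 128 + 64 + 32 + 16 + 8 + 2 + 1 = 5627 (decimal)
Compute -8571 + 5627 = -2944
-2944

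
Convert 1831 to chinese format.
Convert 1831 (decimal) → 1831 = 1×1000 + 8×100 + 3×10 + 1 → 一千八百三十一 (Chinese numeral)
一千八百三十一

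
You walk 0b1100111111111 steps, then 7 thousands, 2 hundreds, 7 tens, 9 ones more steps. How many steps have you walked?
Convert 0b1100111111111 (binary) → 4096 + 2048 + 256 + 128 + 64 + 32 + 16 + 8 + 4 + 2 + 1 = 6655 (decimal)
Convert 7 thousands, 2 hundreds, 7 tens, 9 ones (place-value notation) → 7×1000 + 2×100 + 7×10 + 9 = 7279 (decimal)
Compute 6655 + 7279 = 13934
13934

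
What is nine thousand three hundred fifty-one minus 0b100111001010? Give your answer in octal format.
Convert nine thousand three hundred fifty-one (English words) → 9×1000 + 3×100 + 51 = 9351 (decimal)
Convert 0b100111001010 (binary) → 2048 + 256 + 128 + 64 + 8 + 2 = 2506 (decimal)
Compute 9351 - 2506 = 6845
Convert 6845 (decimal) → 6845 = 1×4096 + 5×512 + 2×64 + 7×8 + 5 → 0o15275 (octal)
0o15275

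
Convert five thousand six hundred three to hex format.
Convert five thousand six hundred three (English words) → 5×1000 + 6×100 + 3 = 5603 (decimal)
Convert 5603 (decimal) → 5603 = 1×4096 + 5×256 + 14×16 + 3 → 0x15E3 (hexadecimal)
0x15E3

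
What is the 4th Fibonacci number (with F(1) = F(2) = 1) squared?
The 4th Fibonacci number (with F(1) = F(2) = 1): 1, 1, 2, 3 → 3
Compute 3² = 3 × 3 = 9
9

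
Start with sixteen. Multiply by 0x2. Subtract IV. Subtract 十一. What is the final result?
Convert sixteen (English words) → 16 (decimal)
Start: 16
Convert 0x2 (hexadecimal) → 2 (decimal)
16 × 2 = 32
Convert IV (Roman numeral) → 4 (decimal)
32 - 4 = 28
Convert 十一 (Chinese numeral) → 1×10 + 1 = 11 (decimal)
28 - 11 = 17
17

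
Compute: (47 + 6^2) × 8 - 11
Convert 6^2 (power) → 36 (decimal)
Expression in decimal: (47 + 36) × 8 - 11
Parentheses first: 47 + 36 = 83
Multiply: 83 × 8 = 664
Subtract: 664 - 11 = 653
653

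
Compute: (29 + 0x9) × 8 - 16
Convert 0x9 (hexadecimal) → 9 (decimal)
Expression in decimal: (29 + 9) × 8 - 16
Parentheses first: 29 + 9 = 38
Multiply: 38 × 8 = 304
Subtract: 304 - 16 = 288
288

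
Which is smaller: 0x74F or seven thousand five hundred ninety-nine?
Convert 0x74F (hexadecimal) → 7×256 + 4×16 + 15 = 1871 (decimal)
Convert seven thousand five hundred ninety-nine (English words) → 7×1000 + 5×100 + 99 = 7599 (decimal)
Compare 1871 vs 7599: smaller = 1871
1871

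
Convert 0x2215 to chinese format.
Convert 0x2215 (hexadecimal) → 2×4096 + 2×256 + 1×16 + 5 = 8725 (decimal)
Convert 8725 (decimal) → 8725 = 8×1000 + 7×100 + 2×10 + 5 → 八千七百二十五 (Chinese numeral)
八千七百二十五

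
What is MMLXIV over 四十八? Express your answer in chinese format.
Convert MMLXIV (Roman numeral) → 1000 + 1000 + 50 + 10 + 4 = 2064 (decimal)
Convert 四十八 (Chinese numeral) → 4×10 + 8 = 48 (decimal)
Compute 2064 ÷ 48 = 43
Convert 43 (decimal) → 43 = 4×10 + 3 → 四十三 (Chinese numeral)
四十三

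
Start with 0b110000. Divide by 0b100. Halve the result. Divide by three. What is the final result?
Convert 0b110000 (binary) → 32 + 16 = 48 (decimal)
Start: 48
Convert 0b100 (binary) → 4 (decimal)
48 ÷ 4 = 12
12 ÷ 2 = 6
Convert three (English words) → 3 (decimal)
6 ÷ 3 = 2
2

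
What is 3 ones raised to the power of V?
Convert 3 ones (place-value notation) → 3 (decimal)
Convert V (Roman numeral) → 5 (decimal)
Compute 3 ^ 5 = 243
243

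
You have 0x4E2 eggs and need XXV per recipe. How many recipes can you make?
Convert 0x4E2 (hexadecimal) → 4×256 + 14×16 + 2 = 1250 (decimal)
Convert XXV (Roman numeral) → 10 + 10 + 5 = 25 (decimal)
Compute 1250 ÷ 25 = 50
50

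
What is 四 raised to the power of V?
Convert 四 (Chinese numeral) → 4 (decimal)
Convert V (Roman numeral) → 5 (decimal)
Compute 4 ^ 5 = 1024
1024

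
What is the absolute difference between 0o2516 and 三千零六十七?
Convert 0o2516 (octal) → 2×512 + 5×64 + 1×8 + 6 = 1358 (decimal)
Convert 三千零六十七 (Chinese numeral) → 3×1000 + 6×10 + 7 = 3067 (decimal)
Compute |1358 - 3067| = 1709
1709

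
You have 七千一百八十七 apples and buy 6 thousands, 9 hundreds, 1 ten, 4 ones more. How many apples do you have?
Convert 七千一百八十七 (Chinese numeral) → 7×1000 + 1×100 + 8×10 + 7 = 7187 (decimal)
Convert 6 thousands, 9 hundreds, 1 ten, 4 ones (place-value notation) → 6×1000 + 9×100 + 1×10 + 4 = 6914 (decimal)
Compute 7187 + 6914 = 14101
14101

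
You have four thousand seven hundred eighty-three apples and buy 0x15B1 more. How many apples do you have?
Convert four thousand seven hundred eighty-three (English words) → 4×1000 + 7×100 + 83 = 4783 (decimal)
Convert 0x15B1 (hexadecimal) → 1×4096 + 5×256 + 11×16 + 1 = 5553 (decimal)
Compute 4783 + 5553 = 10336
10336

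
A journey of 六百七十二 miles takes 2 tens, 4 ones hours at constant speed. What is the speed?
Convert 六百七十二 (Chinese numeral) → 6×100 + 7×10 + 2 = 672 (decimal)
Convert 2 tens, 4 ones (place-value notation) → 2×10 + 4 = 24 (decimal)
Compute 672 ÷ 24 = 28
28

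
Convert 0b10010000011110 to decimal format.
Convert 0b10010000011110 (binary) → 8192 + 1024 + 16 + 8 + 4 + 2 = 9246 (decimal)
9246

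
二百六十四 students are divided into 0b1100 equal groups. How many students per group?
Convert 二百六十四 (Chinese numeral) → 2×100 + 6×10 + 4 = 264 (decimal)
Convert 0b1100 (binary) → 8 + 4 = 12 (decimal)
Compute 264 ÷ 12 = 22
22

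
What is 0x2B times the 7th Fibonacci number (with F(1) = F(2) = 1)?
Convert 0x2B (hexadecimal) → 2×16 + 11 = 43 (decimal)
Convert the 7th Fibonacci number (with F(1) = F(2) = 1) (Fibonacci index) → 1, 1, 2, 3, 5, 8, 13 → 13 (decimal)
Compute 43 × 13 = 559
559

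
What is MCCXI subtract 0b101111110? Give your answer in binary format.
Convert MCCXI (Roman numeral) → 1000 + 100 + 100 + 10 + 1 = 1211 (decimal)
Convert 0b101111110 (binary) → 256 + 64 + 32 + 16 + 8 + 4 + 2 = 382 (decimal)
Compute 1211 - 382 = 829
Convert 829 (decimal) → 829 = 512 + 256 + 32 + 16 + 8 + 4 + 1 → 0b1100111101 (binary)
0b1100111101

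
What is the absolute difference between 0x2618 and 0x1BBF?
Convert 0x2618 (hexadecimal) → 2×4096 + 6×256 + 1×16 + 8 = 9752 (decimal)
Convert 0x1BBF (hexadecimal) → 1×4096 + 11×256 + 11×16 + 15 = 7103 (decimal)
Compute |9752 - 7103| = 2649
2649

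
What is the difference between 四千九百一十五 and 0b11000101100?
Convert 四千九百一十五 (Chinese numeral) → 4×1000 + 9×100 + 1×10 + 5 = 4915 (decimal)
Convert 0b11000101100 (binary) → 1024 + 512 + 32 + 8 + 4 = 1580 (decimal)
Difference: |4915 - 1580| = 3335
3335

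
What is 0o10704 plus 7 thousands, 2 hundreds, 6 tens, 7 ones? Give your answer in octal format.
Convert 0o10704 (octal) → 1×4096 + 7×64 + 4 = 4548 (decimal)
Convert 7 thousands, 2 hundreds, 6 tens, 7 ones (place-value notation) → 7×1000 + 2×100 + 6×10 + 7 = 7267 (decimal)
Compute 4548 + 7267 = 11815
Convert 11815 (decimal) → 11815 = 2×4096 + 7×512 + 4×8 + 7 → 0o27047 (octal)
0o27047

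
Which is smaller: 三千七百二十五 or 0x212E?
Convert 三千七百二十五 (Chinese numeral) → 3×1000 + 7×100 + 2×10 + 5 = 3725 (decimal)
Convert 0x212E (hexadecimal) → 2×4096 + 1×256 + 2×16 + 14 = 8494 (decimal)
Compare 3725 vs 8494: smaller = 3725
3725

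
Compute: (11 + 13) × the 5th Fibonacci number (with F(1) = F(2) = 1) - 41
Convert the 5th Fibonacci number (with F(1) = F(2) = 1) (Fibonacci index) → 1, 1, 2, 3, 5 → 5 (decimal)
Expression in decimal: (11 + 13) × 5 - 41
Parentheses first: 11 + 13 = 24
Multiply: 24 × 5 = 120
Subtract: 120 - 41 = 79
79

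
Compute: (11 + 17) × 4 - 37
Parentheses first: 11 + 17 = 28
Multiply: 28 × 4 = 112
Subtract: 112 - 37 = 75
75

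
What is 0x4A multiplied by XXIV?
Convert 0x4A (hexadecimal) → 4×16 + 10 = 74 (decimal)
Convert XXIV (Roman numeral) → 10 + 10 + 4 = 24 (decimal)
Compute 74 × 24 = 1776
1776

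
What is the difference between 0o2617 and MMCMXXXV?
Convert 0o2617 (octal) → 2×512 + 6×64 + 1×8 + 7 = 1423 (decimal)
Convert MMCMXXXV (Roman numeral) → 1000 + 1000 + 900 + 10 + 10 + 10 + 5 = 2935 (decimal)
Difference: |1423 - 2935| = 1512
1512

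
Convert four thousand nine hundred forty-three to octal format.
Convert four thousand nine hundred forty-three (English words) → 4×1000 + 9×100 + 43 = 4943 (decimal)
Convert 4943 (decimal) → 4943 = 1×4096 + 1×512 + 5×64 + 1×8 + 7 → 0o11517 (octal)
0o11517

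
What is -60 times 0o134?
Convert 0o134 (octal) → 1×64 + 3×8 + 4 = 92 (decimal)
Compute -60 × 92 = -5520
-5520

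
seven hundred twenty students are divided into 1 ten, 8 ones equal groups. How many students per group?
Convert seven hundred twenty (English words) → 7×100 + 20 = 720 (decimal)
Convert 1 ten, 8 ones (place-value notation) → 1×10 + 8 = 18 (decimal)
Compute 720 ÷ 18 = 40
40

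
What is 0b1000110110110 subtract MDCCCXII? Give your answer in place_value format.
Convert 0b1000110110110 (binary) → 4096 + 256 + 128 + 32 + 16 + 4 + 2 = 4534 (decimal)
Convert MDCCCXII (Roman numeral) → 1000 + 500 + 100 + 100 + 100 + 10 + 1 + 1 = 1812 (decimal)
Compute 4534 - 1812 = 2722
Convert 2722 (decimal) → 2722 = 2×1000 + 7×100 + 2×10 + 2 → 2 thousands, 7 hundreds, 2 tens, 2 ones (place-value notation)
2 thousands, 7 hundreds, 2 tens, 2 ones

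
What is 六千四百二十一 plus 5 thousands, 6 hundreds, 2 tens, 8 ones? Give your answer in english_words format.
Convert 六千四百二十一 (Chinese numeral) → 6×1000 + 4×100 + 2×10 + 1 = 6421 (decimal)
Convert 5 thousands, 6 hundreds, 2 tens, 8 ones (place-value notation) → 5×1000 + 6×100 + 2×10 + 8 = 5628 (decimal)
Compute 6421 + 5628 = 12049
Convert 12049 (decimal) → 12049 = 12×1000 + 49 → twelve thousand forty-nine (English words)
twelve thousand forty-nine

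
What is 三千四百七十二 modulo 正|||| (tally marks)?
Convert 三千四百七十二 (Chinese numeral) → 3×1000 + 4×100 + 7×10 + 2 = 3472 (decimal)
Convert 正|||| (tally marks) → 5 + 4 = 9 (decimal)
Compute 3472 mod 9 = 7
7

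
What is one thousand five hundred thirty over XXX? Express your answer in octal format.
Convert one thousand five hundred thirty (English words) → 1×1000 + 5×100 + 30 = 1530 (decimal)
Convert XXX (Roman numeral) → 10 + 10 + 10 = 30 (decimal)
Compute 1530 ÷ 30 = 51
Convert 51 (decimal) → 51 = 6×8 + 3 → 0o63 (octal)
0o63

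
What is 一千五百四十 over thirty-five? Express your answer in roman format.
Convert 一千五百四十 (Chinese numeral) → 1×1000 + 5×100 + 4×10 = 1540 (decimal)
Convert thirty-five (English words) → 35 (decimal)
Compute 1540 ÷ 35 = 44
Convert 44 (decimal) → 44 = 40 + 4 → XLIV (Roman numeral)
XLIV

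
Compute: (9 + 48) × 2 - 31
Parentheses first: 9 + 48 = 57
Multiply: 57 × 2 = 114
Subtract: 114 - 31 = 83
83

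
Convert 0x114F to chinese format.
Convert 0x114F (hexadecimal) → 1×4096 + 1×256 + 4×16 + 15 = 4431 (decimal)
Convert 4431 (decimal) → 4431 = 4×1000 + 4×100 + 3×10 + 1 → 四千四百三十一 (Chinese numeral)
四千四百三十一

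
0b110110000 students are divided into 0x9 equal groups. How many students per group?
Convert 0b110110000 (binary) → 256 + 128 + 32 + 16 = 432 (decimal)
Convert 0x9 (hexadecimal) → 9 (decimal)
Compute 432 ÷ 9 = 48
48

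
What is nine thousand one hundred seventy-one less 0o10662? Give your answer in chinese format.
Convert nine thousand one hundred seventy-one (English words) → 9×1000 + 1×100 + 71 = 9171 (decimal)
Convert 0o10662 (octal) → 1×4096 + 6×64 + 6×8 + 2 = 4530 (decimal)
Compute 9171 - 4530 = 4641
Convert 4641 (decimal) → 4641 = 4×1000 + 6×100 + 4×10 + 1 → 四千六百四十一 (Chinese numeral)
四千六百四十一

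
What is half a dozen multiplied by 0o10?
Convert half a dozen (colloquial) → 6 (decimal)
Convert 0o10 (octal) → 1×8 = 8 (decimal)
Compute 6 × 8 = 48
48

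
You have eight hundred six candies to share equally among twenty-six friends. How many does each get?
Convert eight hundred six (English words) → 8×100 + 6 = 806 (decimal)
Convert twenty-six (English words) → 26 (decimal)
Compute 806 ÷ 26 = 31
31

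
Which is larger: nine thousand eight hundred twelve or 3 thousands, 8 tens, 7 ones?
Convert nine thousand eight hundred twelve (English words) → 9×1000 + 8×100 + 12 = 9812 (decimal)
Convert 3 thousands, 8 tens, 7 ones (place-value notation) → 3×1000 + 8×10 + 7 = 3087 (decimal)
Compare 9812 vs 3087: larger = 9812
9812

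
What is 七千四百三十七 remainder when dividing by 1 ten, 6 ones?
Convert 七千四百三十七 (Chinese numeral) → 7×1000 + 4×100 + 3×10 + 7 = 7437 (decimal)
Convert 1 ten, 6 ones (place-value notation) → 1×10 + 6 = 16 (decimal)
Compute 7437 mod 16 = 13
13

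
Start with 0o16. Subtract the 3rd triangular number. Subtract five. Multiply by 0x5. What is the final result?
Convert 0o16 (octal) → 1×8 + 6 = 14 (decimal)
Start: 14
Convert the 3rd triangular number (triangular index) → 3×4/2 = 6 (decimal)
14 - 6 = 8
Convert five (English words) → 5 (decimal)
8 - 5 = 3
Convert 0x5 (hexadecimal) → 5 (decimal)
3 × 5 = 15
15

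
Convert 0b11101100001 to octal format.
Convert 0b11101100001 (binary) → 1024 + 512 + 256 + 64 + 32 + 1 = 1889 (decimal)
Convert 1889 (decimal) → 1889 = 3×512 + 5×64 + 4×8 + 1 → 0o3541 (octal)
0o3541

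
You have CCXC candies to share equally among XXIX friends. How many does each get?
Convert CCXC (Roman numeral) → 100 + 100 + 90 = 290 (decimal)
Convert XXIX (Roman numeral) → 10 + 10 + 9 = 29 (decimal)
Compute 290 ÷ 29 = 10
10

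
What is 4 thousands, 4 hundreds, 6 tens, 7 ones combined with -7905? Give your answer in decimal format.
Convert 4 thousands, 4 hundreds, 6 tens, 7 ones (place-value notation) → 4×1000 + 4×100 + 6×10 + 7 = 4467 (decimal)
Compute 4467 + -7905 = -3438
-3438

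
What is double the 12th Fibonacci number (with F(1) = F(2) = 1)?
The 12th Fibonacci number (with F(1) = F(2) = 1): 1, 1, 2, 3, 5, 8, 13, 21, 34, 55, 89, 144 → 144
Compute 144 × 2 = 288
288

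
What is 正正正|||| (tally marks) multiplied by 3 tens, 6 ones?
Convert 正正正|||| (tally marks) → 5 + 5 + 5 + 4 = 19 (decimal)
Convert 3 tens, 6 ones (place-value notation) → 3×10 + 6 = 36 (decimal)
Compute 19 × 36 = 684
684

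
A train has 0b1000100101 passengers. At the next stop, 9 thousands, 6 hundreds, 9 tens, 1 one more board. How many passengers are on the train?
Convert 0b1000100101 (binary) → 512 + 32 + 4 + 1 = 549 (decimal)
Convert 9 thousands, 6 hundreds, 9 tens, 1 one (place-value notation) → 9×1000 + 6×100 + 9×10 + 1 = 9691 (decimal)
Compute 549 + 9691 = 10240
10240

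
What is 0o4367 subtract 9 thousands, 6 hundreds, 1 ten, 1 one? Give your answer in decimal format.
Convert 0o4367 (octal) → 4×512 + 3×64 + 6×8 + 7 = 2295 (decimal)
Convert 9 thousands, 6 hundreds, 1 ten, 1 one (place-value notation) → 9×1000 + 6×100 + 1×10 + 1 = 9611 (decimal)
Compute 2295 - 9611 = -7316
-7316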